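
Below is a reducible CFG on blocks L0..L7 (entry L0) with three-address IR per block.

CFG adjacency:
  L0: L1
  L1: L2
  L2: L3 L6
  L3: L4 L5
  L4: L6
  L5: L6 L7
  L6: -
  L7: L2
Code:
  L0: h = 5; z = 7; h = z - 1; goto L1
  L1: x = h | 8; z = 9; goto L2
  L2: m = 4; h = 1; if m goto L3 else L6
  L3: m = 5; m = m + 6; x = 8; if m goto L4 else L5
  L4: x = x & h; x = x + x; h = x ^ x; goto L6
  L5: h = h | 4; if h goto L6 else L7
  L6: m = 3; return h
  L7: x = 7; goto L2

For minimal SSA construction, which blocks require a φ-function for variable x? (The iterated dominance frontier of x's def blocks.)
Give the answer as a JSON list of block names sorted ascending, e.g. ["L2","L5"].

Answer: ["L2", "L6"]

Derivation:
idom tree: L1←L0 L2←L1 L3←L2 L4←L3 L5←L3 L6←L2 L7←L5
Dom∩ at merges:
  L2: preds {L1,L7}: {L0,L1} ∩ {L0,L1,L2,L3,L5,L7} = {L0,L1}; idom=L1
  L6: preds {L2,L4,L5}: {L0,L1,L2} ∩ {L0,L1,L2,L3,L4} ∩ {L0,L1,L2,L3,L5} = {L0,L1,L2}; idom=L2

DF derivation:
  join L2 pred L1: · stop@L1
  join L2 pred L7: L7→L5→L3→L2 stop@L1
  join L6 pred L2: · stop@L2
  join L6 pred L4: L4→L3 stop@L2
  join L6 pred L5: L5→L3 stop@L2
  L0 → ∅
  L1 → ∅
  L2 → {L2}
  L3 → {L2,L6}
  L4 → {L6}
  L5 → {L2,L6}
  L6 → ∅
  L7 → {L2}

φ for x: defs {L1,L3,L4,L7}
  DF⁺ = {L2,L6}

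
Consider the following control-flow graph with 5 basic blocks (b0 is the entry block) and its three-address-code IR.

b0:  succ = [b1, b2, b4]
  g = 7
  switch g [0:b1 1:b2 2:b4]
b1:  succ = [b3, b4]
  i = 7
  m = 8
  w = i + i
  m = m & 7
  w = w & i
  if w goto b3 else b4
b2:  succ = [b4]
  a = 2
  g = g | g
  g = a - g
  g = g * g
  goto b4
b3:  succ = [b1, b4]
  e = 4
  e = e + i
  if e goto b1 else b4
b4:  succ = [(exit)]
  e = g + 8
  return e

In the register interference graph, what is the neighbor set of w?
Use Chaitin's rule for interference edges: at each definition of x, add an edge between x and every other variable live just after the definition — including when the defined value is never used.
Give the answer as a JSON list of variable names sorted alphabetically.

def/use:
  b0: def={g} ue=∅
  b1: def={i,m,w} ue=∅
  b2: def={a,g} ue={g}
  b3: def={e} ue={i}
  b4: def={e} ue={g}

Backward fixpoint:
  b0 li=∅ lo={g}
  b1 li={g} lo={g,i}
  b2 li={g} lo={g}
  b3 li={g,i} lo={g}
  b4 li={g} lo=∅

Conflict graph:
  a — {g}
  e — {g,i}
  g — {a,e,i,m,w}
  i — {e,g,m,w}
  m — {g,i,w}
  w — {g,i,m}

N(w) = ["g", "i", "m"]

Answer: ["g", "i", "m"]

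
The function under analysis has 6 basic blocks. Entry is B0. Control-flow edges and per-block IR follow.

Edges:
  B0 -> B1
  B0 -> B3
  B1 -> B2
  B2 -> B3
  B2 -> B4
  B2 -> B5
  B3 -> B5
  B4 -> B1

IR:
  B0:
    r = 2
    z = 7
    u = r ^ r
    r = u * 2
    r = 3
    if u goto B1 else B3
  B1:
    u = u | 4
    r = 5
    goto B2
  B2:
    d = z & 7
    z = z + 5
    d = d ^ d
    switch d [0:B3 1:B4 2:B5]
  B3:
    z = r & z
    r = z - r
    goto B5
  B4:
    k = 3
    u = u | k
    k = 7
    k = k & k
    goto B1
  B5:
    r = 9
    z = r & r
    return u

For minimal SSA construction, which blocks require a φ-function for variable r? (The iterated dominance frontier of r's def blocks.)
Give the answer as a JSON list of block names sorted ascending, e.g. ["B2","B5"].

idom tree: B1←B0 B2←B1 B3←B0 B4←B2 B5←B0
Dom∩ at merges:
  B1: preds {B0,B4}: {B0} ∩ {B0,B1,B2,B4} = {B0}; idom=B0
  B3: preds {B0,B2}: {B0} ∩ {B0,B1,B2} = {B0}; idom=B0
  B5: preds {B2,B3}: {B0,B1,B2} ∩ {B0,B3} = {B0}; idom=B0

DF walk-up:
  B1←B0: walk · to B0
  B1←B4: walk B4→B2→B1 to B0
  B3←B0: walk · to B0
  B3←B2: walk B2→B1 to B0
  B5←B2: walk B2→B1 to B0
  B5←B3: walk B3 to B0
  B0: DF=∅
  B1: DF={B1,B3,B5}
  B2: DF={B1,B3,B5}
  B3: DF={B5}
  B4: DF={B1}
  B5: DF=∅

φ for r: defs {B0,B1,B3,B5}
  DF⁺ = {B1,B3,B5}

Answer: ["B1", "B3", "B5"]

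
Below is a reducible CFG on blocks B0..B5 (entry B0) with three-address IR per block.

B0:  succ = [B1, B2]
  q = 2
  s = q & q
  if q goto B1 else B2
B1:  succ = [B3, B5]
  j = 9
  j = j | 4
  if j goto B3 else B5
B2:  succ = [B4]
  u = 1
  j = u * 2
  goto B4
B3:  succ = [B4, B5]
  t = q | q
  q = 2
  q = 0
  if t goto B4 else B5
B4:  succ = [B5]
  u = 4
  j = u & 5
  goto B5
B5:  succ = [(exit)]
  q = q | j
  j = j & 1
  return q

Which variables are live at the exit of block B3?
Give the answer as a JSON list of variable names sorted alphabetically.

Answer: ["j", "q"]

Analysis:
Per-block:
  B0: def={q,s} ue=∅
  B1: def={j} ue=∅
  B2: def={j,u} ue=∅
  B3: def={q,t} ue={q}
  B4: def={j,u} ue=∅
  B5: def={j,q} ue={j,q}

Backward fixpoint:
  B0 li=∅ lo={q}
  B1 li={q} lo={j,q}
  B2 li={q} lo={q}
  B3 li={j,q} lo={j,q}
  B4 li={q} lo={j,q}
  B5 li={j,q} lo=∅

live-out(B3) = ["j", "q"]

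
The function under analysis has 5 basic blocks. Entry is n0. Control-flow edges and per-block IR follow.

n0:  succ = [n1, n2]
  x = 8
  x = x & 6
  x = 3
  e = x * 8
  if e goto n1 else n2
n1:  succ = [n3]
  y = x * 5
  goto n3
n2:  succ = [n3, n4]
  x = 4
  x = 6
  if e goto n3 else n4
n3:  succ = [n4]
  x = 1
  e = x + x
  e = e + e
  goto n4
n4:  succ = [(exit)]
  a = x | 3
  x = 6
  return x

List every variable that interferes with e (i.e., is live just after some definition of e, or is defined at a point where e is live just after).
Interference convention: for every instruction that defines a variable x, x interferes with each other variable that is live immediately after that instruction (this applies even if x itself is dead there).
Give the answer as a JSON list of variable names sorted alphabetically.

Per-block:
  n0: {e,x} / ∅
  n1: {y} / {x}
  n2: {x} / {e}
  n3: {e,x} / ∅
  n4: {a,x} / {x}

Backward fixpoint:
  live n0: ∅→{e,x}
  live n1: {x}→∅
  live n2: {e}→{x}
  live n3: ∅→{x}
  live n4: {x}→∅

Interfere edges:
  a↔∅
  e↔{x}
  x↔{e}
  y↔∅

N(e) = ["x"]

Answer: ["x"]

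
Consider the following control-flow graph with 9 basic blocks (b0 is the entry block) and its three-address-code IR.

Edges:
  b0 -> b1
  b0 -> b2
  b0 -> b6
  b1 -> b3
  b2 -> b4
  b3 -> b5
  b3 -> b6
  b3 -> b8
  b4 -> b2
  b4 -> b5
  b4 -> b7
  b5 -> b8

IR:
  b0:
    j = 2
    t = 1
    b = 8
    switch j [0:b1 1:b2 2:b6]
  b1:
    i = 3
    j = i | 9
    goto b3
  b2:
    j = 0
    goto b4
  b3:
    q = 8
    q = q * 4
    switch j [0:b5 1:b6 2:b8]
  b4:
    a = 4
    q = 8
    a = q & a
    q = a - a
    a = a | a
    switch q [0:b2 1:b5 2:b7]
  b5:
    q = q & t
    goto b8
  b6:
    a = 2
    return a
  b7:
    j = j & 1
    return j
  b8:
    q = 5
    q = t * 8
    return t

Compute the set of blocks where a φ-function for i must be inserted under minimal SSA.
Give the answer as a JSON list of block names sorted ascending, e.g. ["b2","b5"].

idom tree: b1←b0 b2←b0 b3←b1 b4←b2 b5←b0 b6←b0 b7←b4 b8←b0
Dom at joins:
  b2: preds {b0,b4}: {b0} ∩ {b0,b2,b4} = {b0}; idom=b0
  b5: preds {b3,b4}: {b0,b1,b3} ∩ {b0,b2,b4} = {b0}; idom=b0
  b6: preds {b0,b3}: {b0} ∩ {b0,b1,b3} = {b0}; idom=b0
  b8: preds {b3,b5}: {b0,b1,b3} ∩ {b0,b5} = {b0}; idom=b0

DF walk-up:
  b2←b0: walk · to b0
  b2←b4: walk b4→b2 to b0
  b5←b3: walk b3→b1 to b0
  b5←b4: walk b4→b2 to b0
  b6←b0: walk · to b0
  b6←b3: walk b3→b1 to b0
  b8←b3: walk b3→b1 to b0
  b8←b5: walk b5 to b0
  DF(b0)=∅
  DF(b1)={b5,b6,b8}
  DF(b2)={b2,b5}
  DF(b3)={b5,b6,b8}
  DF(b4)={b2,b5}
  DF(b5)={b8}
  DF(b6)=∅
  DF(b7)=∅
  DF(b8)=∅

φ for i: defs {b1}
  DF⁺ = {b5,b6,b8}

Answer: ["b5", "b6", "b8"]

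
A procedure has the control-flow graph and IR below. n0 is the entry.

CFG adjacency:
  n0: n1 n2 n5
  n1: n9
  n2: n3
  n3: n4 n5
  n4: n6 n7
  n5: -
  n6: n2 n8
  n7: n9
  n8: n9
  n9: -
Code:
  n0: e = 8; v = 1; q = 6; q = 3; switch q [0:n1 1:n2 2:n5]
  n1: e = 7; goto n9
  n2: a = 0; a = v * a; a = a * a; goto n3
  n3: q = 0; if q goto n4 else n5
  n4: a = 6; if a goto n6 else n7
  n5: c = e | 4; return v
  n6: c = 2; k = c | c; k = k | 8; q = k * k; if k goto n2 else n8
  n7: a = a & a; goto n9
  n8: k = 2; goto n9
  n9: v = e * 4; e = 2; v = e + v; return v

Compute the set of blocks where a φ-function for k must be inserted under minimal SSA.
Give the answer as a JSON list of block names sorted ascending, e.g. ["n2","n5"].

idom tree: n1←n0 n2←n0 n3←n2 n4←n3 n5←n0 n6←n4 n7←n4 n8←n6 n9←n0
Dom at joins:
  n2: preds {n0,n6}: {n0} ∩ {n0,n2,n3,n4,n6} = {n0}; idom=n0
  n5: preds {n0,n3}: {n0} ∩ {n0,n2,n3} = {n0}; idom=n0
  n9: preds {n1,n7,n8}: {n0,n1} ∩ {n0,n2,n3,n4,n7} ∩ {n0,n2,n3,n4,n6,n8} = {n0}; idom=n0

Frontier:
  join n2 pred n0: · stop@n0
  join n2 pred n6: n6→n4→n3→n2 stop@n0
  join n5 pred n0: · stop@n0
  join n5 pred n3: n3→n2 stop@n0
  join n9 pred n1: n1 stop@n0
  join n9 pred n7: n7→n4→n3→n2 stop@n0
  join n9 pred n8: n8→n6→n4→n3→n2 stop@n0
  n0: DF=∅
  n1: DF={n9}
  n2: DF={n2,n5,n9}
  n3: DF={n2,n5,n9}
  n4: DF={n2,n9}
  n5: DF=∅
  n6: DF={n2,n9}
  n7: DF={n9}
  n8: DF={n9}
  n9: DF=∅

φ for k: defs {n6,n8}
  DF⁺ = {n2,n5,n9}

Answer: ["n2", "n5", "n9"]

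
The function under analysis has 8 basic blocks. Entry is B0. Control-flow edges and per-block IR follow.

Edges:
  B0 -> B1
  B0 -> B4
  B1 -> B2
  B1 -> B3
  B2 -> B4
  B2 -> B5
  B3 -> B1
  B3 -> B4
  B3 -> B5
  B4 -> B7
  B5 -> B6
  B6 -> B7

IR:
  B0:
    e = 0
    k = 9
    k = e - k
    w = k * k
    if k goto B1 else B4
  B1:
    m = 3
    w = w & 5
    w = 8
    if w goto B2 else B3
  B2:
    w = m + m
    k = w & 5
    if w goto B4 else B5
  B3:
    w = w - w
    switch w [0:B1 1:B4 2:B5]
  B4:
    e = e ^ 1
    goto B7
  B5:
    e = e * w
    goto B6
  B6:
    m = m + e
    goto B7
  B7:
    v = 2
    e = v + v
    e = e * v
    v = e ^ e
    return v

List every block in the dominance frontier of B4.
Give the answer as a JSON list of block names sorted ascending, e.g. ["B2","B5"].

Answer: ["B7"]

Derivation:
idom tree: B1←B0 B2←B1 B3←B1 B4←B0 B5←B1 B6←B5 B7←B0
Dom at joins:
  B1: preds {B0,B3}: {B0} ∩ {B0,B1,B3} = {B0}; idom=B0
  B4: preds {B0,B2,B3}: {B0} ∩ {B0,B1,B2} ∩ {B0,B1,B3} = {B0}; idom=B0
  B5: preds {B2,B3}: {B0,B1,B2} ∩ {B0,B1,B3} = {B0,B1}; idom=B1
  B7: preds {B4,B6}: {B0,B4} ∩ {B0,B1,B5,B6} = {B0}; idom=B0

DF walk-up:
  B1←B0: walk · to B0
  B1←B3: walk B3→B1 to B0
  B4←B0: walk · to B0
  B4←B2: walk B2→B1 to B0
  B4←B3: walk B3→B1 to B0
  B5←B2: walk B2 to B1
  B5←B3: walk B3 to B1
  B7←B4: walk B4 to B0
  B7←B6: walk B6→B5→B1 to B0
  B0 → ∅
  B1 → {B1,B4,B7}
  B2 → {B4,B5}
  B3 → {B1,B4,B5}
  B4 → {B7}
  B5 → {B7}
  B6 → {B7}
  B7 → ∅

DF(B4) = ["B7"]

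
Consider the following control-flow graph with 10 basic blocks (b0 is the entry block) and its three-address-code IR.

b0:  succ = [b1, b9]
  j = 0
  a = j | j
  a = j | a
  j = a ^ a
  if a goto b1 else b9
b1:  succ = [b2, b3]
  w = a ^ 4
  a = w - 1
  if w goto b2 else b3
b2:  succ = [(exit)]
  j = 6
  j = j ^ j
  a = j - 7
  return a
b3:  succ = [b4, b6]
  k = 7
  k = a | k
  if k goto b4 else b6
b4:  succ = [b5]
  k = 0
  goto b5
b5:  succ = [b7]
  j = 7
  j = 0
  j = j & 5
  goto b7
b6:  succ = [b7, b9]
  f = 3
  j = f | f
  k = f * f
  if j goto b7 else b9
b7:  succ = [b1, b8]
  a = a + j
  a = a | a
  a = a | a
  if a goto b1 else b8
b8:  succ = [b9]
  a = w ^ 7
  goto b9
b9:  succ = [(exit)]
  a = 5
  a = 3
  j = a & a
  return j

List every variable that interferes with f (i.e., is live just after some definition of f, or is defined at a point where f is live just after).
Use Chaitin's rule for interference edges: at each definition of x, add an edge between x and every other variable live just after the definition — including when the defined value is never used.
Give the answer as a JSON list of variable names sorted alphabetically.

Per-block:
  b0: {a,j} / ∅
  b1: {a,w} / {a}
  b2: {a,j} / ∅
  b3: {k} / {a}
  b4: {k} / ∅
  b5: {j} / ∅
  b6: {f,j,k} / ∅
  b7: {a} / {a,j}
  b8: {a} / {w}
  b9: {a,j} / ∅

Live sets:
  b0 li=∅ lo={a}
  b1 li={a} lo={a,w}
  b2 li=∅ lo=∅
  b3 li={a,w} lo={a,w}
  b4 li={a,w} lo={a,w}
  b5 li={a,w} lo={a,j,w}
  b6 li={a,w} lo={a,j,w}
  b7 li={a,j,w} lo={a,w}
  b8 li={w} lo=∅
  b9 li=∅ lo=∅

Interfere edges:
  a↔{f,j,k,w}
  f↔{a,j,w}
  j↔{a,f,k,w}
  k↔{a,j,w}
  w↔{a,f,j,k}

N(f) = ["a", "j", "w"]

Answer: ["a", "j", "w"]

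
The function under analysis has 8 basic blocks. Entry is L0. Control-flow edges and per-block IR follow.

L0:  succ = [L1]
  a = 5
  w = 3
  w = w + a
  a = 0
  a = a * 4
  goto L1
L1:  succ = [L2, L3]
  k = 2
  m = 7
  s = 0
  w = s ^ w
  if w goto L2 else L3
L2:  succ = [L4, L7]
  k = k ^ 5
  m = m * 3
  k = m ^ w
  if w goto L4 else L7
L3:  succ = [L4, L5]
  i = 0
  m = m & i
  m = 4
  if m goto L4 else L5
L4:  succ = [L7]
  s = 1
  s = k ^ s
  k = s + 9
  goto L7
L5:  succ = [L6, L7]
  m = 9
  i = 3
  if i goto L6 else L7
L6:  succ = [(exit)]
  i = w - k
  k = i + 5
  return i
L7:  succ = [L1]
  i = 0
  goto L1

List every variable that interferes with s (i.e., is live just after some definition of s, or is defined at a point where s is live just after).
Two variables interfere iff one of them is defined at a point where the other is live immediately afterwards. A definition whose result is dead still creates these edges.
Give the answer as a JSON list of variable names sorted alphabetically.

Answer: ["k", "m", "w"]

Analysis:
Per-block:
  L0: def={a,w} ue=∅
  L1: def={k,m,s,w} ue={w}
  L2: def={k,m} ue={k,m,w}
  L3: def={i,m} ue={m}
  L4: def={k,s} ue={k}
  L5: def={i,m} ue=∅
  L6: def={i,k} ue={k,w}
  L7: def={i} ue=∅

Live sets:
  L0: in=∅ out={w}
  L1: in={w} out={k,m,w}
  L2: in={k,m,w} out={k,w}
  L3: in={k,m,w} out={k,w}
  L4: in={k,w} out={w}
  L5: in={k,w} out={k,w}
  L6: in={k,w} out=∅
  L7: in={w} out={w}

Interfere edges:
  a: {w}
  i: {k,m,w}
  k: {i,m,s,w}
  m: {i,k,s,w}
  s: {k,m,w}
  w: {a,i,k,m,s}

N(s) = ["k", "m", "w"]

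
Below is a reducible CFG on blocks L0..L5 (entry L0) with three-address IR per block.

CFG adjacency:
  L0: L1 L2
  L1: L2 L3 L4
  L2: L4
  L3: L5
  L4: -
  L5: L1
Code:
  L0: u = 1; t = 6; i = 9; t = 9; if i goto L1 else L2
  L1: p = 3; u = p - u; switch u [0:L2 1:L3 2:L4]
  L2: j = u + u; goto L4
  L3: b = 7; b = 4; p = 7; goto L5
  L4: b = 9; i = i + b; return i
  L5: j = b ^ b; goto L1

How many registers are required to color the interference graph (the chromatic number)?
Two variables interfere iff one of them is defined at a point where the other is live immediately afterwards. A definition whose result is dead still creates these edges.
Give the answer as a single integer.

Per-block:
  L0: def={i,t,u} ue=∅
  L1: def={p,u} ue={u}
  L2: def={j} ue={u}
  L3: def={b,p} ue=∅
  L4: def={b,i} ue={i}
  L5: def={j} ue={b}

Liveness:
  L0 li=∅ lo={i,u}
  L1 li={i,u} lo={i,u}
  L2 li={i,u} lo={i}
  L3 li={i,u} lo={b,i,u}
  L4 li={i} lo=∅
  L5 li={b,i,u} lo={i,u}

Conflict graph:
  b: {i,p,u}
  i: {b,j,p,t,u}
  j: {i,u}
  p: {b,i,u}
  t: {i,u}
  u: {b,i,j,p,t}

Chromatic number:
  clique {b,i,p,u} ⇒ need ≥ 4
  assign b→R2 i→R0 j→R2 p→R3 t→R2 u→R1 — no edge inside a register ⇒ χ ≤ 4
  χ = 4

Answer: 4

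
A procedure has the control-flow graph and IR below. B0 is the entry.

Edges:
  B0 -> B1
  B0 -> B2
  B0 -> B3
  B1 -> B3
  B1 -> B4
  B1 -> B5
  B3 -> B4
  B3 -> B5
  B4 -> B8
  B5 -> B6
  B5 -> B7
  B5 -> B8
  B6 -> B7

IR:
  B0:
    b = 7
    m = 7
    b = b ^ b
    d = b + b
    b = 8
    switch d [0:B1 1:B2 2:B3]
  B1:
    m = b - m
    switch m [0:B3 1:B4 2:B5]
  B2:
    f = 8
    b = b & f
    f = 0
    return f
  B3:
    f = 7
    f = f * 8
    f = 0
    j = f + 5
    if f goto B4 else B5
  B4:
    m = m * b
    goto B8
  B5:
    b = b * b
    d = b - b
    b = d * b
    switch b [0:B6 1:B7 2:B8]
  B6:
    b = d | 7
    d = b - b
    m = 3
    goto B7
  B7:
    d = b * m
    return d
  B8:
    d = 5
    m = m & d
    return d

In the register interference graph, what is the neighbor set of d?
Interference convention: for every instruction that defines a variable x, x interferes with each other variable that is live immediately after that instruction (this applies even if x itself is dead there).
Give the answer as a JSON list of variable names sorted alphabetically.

Answer: ["b", "m"]

Derivation:
def/use:
  B0 def {b,d,m} use ∅
  B1 def {m} use {b,m}
  B2 def {b,f} use {b}
  B3 def {f,j} use ∅
  B4 def {m} use {b,m}
  B5 def {b,d} use {b}
  B6 def {b,d,m} use {d}
  B7 def {d} use {b,m}
  B8 def {d,m} use {m}

Backward fixpoint:
  live B0: ∅→{b,m}
  live B1: {b,m}→{b,m}
  live B2: {b}→∅
  live B3: {b,m}→{b,m}
  live B4: {b,m}→{m}
  live B5: {b,m}→{b,d,m}
  live B6: {d}→{b,m}
  live B7: {b,m}→∅
  live B8: {m}→∅

Conflict graph:
  b — {d,f,j,m}
  d — {b,m}
  f — {b,j,m}
  j — {b,f,m}
  m — {b,d,f,j}

N(d) = ["b", "m"]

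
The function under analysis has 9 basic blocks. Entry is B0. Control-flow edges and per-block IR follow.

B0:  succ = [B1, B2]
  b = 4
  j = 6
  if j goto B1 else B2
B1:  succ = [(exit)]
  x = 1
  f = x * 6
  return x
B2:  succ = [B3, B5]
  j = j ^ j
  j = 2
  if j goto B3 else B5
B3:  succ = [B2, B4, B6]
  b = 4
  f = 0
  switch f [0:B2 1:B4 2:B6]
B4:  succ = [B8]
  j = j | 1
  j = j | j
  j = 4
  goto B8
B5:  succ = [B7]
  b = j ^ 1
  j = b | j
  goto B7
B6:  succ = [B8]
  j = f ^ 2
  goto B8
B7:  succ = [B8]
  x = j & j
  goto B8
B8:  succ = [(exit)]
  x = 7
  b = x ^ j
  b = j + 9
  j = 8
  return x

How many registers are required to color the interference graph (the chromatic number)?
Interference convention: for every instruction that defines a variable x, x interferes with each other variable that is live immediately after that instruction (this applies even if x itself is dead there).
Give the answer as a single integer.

Answer: 3

Derivation:
Per-block:
  B0: {b,j} / ∅
  B1: {f,x} / ∅
  B2: {j} / {j}
  B3: {b,f} / ∅
  B4: {j} / {j}
  B5: {b,j} / {j}
  B6: {j} / {f}
  B7: {x} / {j}
  B8: {b,j,x} / {j}

Live sets:
  live B0: ∅→{j}
  live B1: ∅→∅
  live B2: {j}→{j}
  live B3: {j}→{f,j}
  live B4: {j}→{j}
  live B5: {j}→{j}
  live B6: {f}→{j}
  live B7: {j}→{j}
  live B8: {j}→∅

Interfere edges:
  b: {j,x}
  f: {j,x}
  j: {b,f,x}
  x: {b,f,j}

Registers:
  {b,j,x} pairwise interfere (3-clique) ⇒ χ ≥ 3
  assign b→c2 f→c2 j→c0 x→c1 — no edge inside a register ⇒ χ ≤ 3
  χ = 3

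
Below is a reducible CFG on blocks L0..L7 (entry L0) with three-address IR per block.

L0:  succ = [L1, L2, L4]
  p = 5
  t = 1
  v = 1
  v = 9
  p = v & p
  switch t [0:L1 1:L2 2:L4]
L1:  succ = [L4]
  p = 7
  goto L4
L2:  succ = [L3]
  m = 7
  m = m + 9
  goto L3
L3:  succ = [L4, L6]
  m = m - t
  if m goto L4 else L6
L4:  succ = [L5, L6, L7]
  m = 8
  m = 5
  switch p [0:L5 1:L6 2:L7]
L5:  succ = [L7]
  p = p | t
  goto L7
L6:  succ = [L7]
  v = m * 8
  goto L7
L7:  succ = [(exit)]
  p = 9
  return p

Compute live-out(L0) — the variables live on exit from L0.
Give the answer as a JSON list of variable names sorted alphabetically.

def/use:
  L0: def={p,t,v} ue=∅
  L1: def={p} ue=∅
  L2: def={m} ue=∅
  L3: def={m} ue={m,t}
  L4: def={m} ue={p}
  L5: def={p} ue={p,t}
  L6: def={v} ue={m}
  L7: def={p} ue=∅

Liveness:
  L0 li=∅ lo={p,t}
  L1 li={t} lo={p,t}
  L2 li={p,t} lo={m,p,t}
  L3 li={m,p,t} lo={m,p,t}
  L4 li={p,t} lo={m,p,t}
  L5 li={p,t} lo=∅
  L6 li={m} lo=∅
  L7 li=∅ lo=∅

live-out(L0) = ["p", "t"]

Answer: ["p", "t"]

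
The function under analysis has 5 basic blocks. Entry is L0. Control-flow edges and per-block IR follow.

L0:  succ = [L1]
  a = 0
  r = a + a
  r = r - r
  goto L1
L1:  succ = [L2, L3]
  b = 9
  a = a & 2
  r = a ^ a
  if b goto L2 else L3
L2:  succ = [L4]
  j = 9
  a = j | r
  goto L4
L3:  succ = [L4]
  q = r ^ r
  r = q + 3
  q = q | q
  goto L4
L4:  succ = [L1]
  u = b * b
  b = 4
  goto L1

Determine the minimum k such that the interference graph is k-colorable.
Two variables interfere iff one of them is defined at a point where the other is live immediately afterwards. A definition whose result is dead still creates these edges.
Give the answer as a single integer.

Answer: 4

Analysis:
def/use:
  L0 def {a,r} use ∅
  L1 def {a,b,r} use {a}
  L2 def {a,j} use {r}
  L3 def {q,r} use {r}
  L4 def {b,u} use {b}

Live sets:
  L0: in=∅ out={a}
  L1: in={a} out={a,b,r}
  L2: in={b,r} out={a,b}
  L3: in={a,b,r} out={a,b}
  L4: in={a,b} out={a}

Interfere edges:
  a↔{b,q,r,u}
  b↔{a,j,q,r}
  j↔{b,r}
  q↔{a,b,r}
  r↔{a,b,j,q}
  u↔{a}

Colouring:
  clique {a,b,q,r} ⇒ need ≥ 4
  assign a→R0 b→R1 j→R0 q→R3 r→R2 u→R1 — no edge inside a register ⇒ χ ≤ 4
  χ = 4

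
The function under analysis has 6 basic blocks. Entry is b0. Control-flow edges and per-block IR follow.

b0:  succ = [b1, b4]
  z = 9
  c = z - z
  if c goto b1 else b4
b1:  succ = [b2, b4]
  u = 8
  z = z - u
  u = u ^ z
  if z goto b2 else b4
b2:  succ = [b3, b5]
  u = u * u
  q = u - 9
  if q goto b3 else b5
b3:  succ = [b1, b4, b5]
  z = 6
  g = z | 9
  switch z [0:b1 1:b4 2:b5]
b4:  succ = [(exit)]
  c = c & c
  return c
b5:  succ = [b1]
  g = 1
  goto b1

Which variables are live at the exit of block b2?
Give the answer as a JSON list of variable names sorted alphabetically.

Per-block:
  b0: {c,z} / ∅
  b1: {u,z} / {z}
  b2: {q,u} / {u}
  b3: {g,z} / ∅
  b4: {c} / {c}
  b5: {g} / ∅

Liveness:
  b0 li=∅ lo={c,z}
  b1 li={c,z} lo={c,u,z}
  b2 li={c,u,z} lo={c,z}
  b3 li={c} lo={c,z}
  b4 li={c} lo=∅
  b5 li={c,z} lo={c,z}

live-out(b2) = ["c", "z"]

Answer: ["c", "z"]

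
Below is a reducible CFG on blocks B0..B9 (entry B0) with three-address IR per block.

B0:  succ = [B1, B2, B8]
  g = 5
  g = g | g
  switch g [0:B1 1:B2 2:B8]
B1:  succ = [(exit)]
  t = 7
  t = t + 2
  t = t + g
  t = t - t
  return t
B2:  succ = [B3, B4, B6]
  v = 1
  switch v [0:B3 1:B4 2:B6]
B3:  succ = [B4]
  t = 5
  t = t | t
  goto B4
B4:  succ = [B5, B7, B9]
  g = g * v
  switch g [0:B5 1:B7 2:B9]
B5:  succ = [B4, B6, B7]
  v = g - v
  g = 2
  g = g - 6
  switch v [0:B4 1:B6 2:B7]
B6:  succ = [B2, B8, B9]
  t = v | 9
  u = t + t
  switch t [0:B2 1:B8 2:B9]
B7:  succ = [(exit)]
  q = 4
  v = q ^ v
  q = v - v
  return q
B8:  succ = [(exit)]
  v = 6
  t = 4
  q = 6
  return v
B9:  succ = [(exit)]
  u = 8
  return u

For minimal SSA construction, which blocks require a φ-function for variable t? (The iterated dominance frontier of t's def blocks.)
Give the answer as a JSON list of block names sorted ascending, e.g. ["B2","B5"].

idom tree: B1←B0 B2←B0 B3←B2 B4←B2 B5←B4 B6←B2 B7←B4 B8←B0 B9←B2
Dom at joins:
  B2: preds {B0,B6}: {B0} ∩ {B0,B2,B6} = {B0}; idom=B0
  B4: preds {B2,B3,B5}: {B0,B2} ∩ {B0,B2,B3} ∩ {B0,B2,B4,B5} = {B0,B2}; idom=B2
  B6: preds {B2,B5}: {B0,B2} ∩ {B0,B2,B4,B5} = {B0,B2}; idom=B2
  B7: preds {B4,B5}: {B0,B2,B4} ∩ {B0,B2,B4,B5} = {B0,B2,B4}; idom=B4
  B8: preds {B0,B6}: {B0} ∩ {B0,B2,B6} = {B0}; idom=B0
  B9: preds {B4,B6}: {B0,B2,B4} ∩ {B0,B2,B6} = {B0,B2}; idom=B2

DF derivation:
  B2←B0: walk · to B0
  B2←B6: walk B6→B2 to B0
  B4←B2: walk · to B2
  B4←B3: walk B3 to B2
  B4←B5: walk B5→B4 to B2
  B6←B2: walk · to B2
  B6←B5: walk B5→B4 to B2
  B7←B4: walk · to B4
  B7←B5: walk B5 to B4
  B8←B0: walk · to B0
  B8←B6: walk B6→B2 to B0
  B9←B4: walk B4 to B2
  B9←B6: walk B6 to B2
  B0 → ∅
  B1 → ∅
  B2 → {B2,B8}
  B3 → {B4}
  B4 → {B4,B6,B9}
  B5 → {B4,B6,B7}
  B6 → {B2,B8,B9}
  B7 → ∅
  B8 → ∅
  B9 → ∅

φ for t: defs {B1,B3,B6,B8}
  DF⁺ = {B2,B4,B6,B8,B9}

Answer: ["B2", "B4", "B6", "B8", "B9"]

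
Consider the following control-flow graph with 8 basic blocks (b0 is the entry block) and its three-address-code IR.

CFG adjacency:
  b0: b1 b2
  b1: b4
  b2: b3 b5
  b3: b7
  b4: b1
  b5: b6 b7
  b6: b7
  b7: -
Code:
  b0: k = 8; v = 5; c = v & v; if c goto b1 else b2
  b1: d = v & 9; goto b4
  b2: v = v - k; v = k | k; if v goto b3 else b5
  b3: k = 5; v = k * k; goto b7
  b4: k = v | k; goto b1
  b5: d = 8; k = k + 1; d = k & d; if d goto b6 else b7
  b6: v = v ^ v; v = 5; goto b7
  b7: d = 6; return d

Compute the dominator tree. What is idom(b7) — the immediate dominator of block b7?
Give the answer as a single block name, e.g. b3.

Answer: b2

Working:
idom tree: b1←b0 b2←b0 b3←b2 b4←b1 b5←b2 b6←b5 b7←b2
Dom at joins:
  b1: preds {b0,b4}: {b0} ∩ {b0,b1,b4} = {b0}; idom=b0
  b7: preds {b3,b5,b6}: {b0,b2,b3} ∩ {b0,b2,b5} ∩ {b0,b2,b5,b6} = {b0,b2}; idom=b2

idom(b7) = b2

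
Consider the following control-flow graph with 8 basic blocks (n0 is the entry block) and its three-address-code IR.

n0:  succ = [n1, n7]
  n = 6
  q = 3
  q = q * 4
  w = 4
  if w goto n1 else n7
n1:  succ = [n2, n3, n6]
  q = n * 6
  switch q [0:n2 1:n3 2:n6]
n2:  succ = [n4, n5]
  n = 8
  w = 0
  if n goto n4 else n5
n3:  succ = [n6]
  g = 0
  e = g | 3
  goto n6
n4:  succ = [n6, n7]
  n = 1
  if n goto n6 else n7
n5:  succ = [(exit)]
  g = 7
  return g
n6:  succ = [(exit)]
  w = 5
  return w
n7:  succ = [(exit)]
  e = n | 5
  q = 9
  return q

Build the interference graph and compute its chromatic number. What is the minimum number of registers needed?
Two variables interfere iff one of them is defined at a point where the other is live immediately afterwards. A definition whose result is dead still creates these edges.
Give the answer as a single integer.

def/use:
  n0 def {n,q,w} use ∅
  n1 def {q} use {n}
  n2 def {n,w} use ∅
  n3 def {e,g} use ∅
  n4 def {n} use ∅
  n5 def {g} use ∅
  n6 def {w} use ∅
  n7 def {e,q} use {n}

Liveness:
  live n0: ∅→{n}
  live n1: {n}→∅
  live n2: ∅→∅
  live n3: ∅→∅
  live n4: ∅→{n}
  live n5: ∅→∅
  live n6: ∅→∅
  live n7: {n}→∅

Interference:
  e: ∅
  g: ∅
  n: {q,w}
  q: {n}
  w: {n}

Registers:
  {n,q} pairwise interfere (2-clique) ⇒ χ ≥ 2
  2-colouring: R0={e,g,n}  R1={q,w}
  χ = 2

Answer: 2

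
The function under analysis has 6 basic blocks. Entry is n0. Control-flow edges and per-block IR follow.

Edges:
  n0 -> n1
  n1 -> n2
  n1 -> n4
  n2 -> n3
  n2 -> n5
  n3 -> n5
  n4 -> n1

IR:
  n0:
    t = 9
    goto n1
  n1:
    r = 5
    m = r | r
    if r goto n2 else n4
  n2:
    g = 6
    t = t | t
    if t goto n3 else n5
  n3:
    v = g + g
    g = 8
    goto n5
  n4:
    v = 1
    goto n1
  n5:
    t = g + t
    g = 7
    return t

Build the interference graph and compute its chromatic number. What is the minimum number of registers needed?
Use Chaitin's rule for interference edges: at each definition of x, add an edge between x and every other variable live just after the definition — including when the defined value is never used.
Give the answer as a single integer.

Per-block:
  n0 def {t} use ∅
  n1 def {m,r} use ∅
  n2 def {g,t} use {t}
  n3 def {g,v} use {g}
  n4 def {v} use ∅
  n5 def {g,t} use {g,t}

Backward fixpoint:
  live n0: ∅→{t}
  live n1: {t}→{t}
  live n2: {t}→{g,t}
  live n3: {g,t}→{g,t}
  live n4: {t}→{t}
  live n5: {g,t}→∅

Interference:
  g — {t}
  m — {r,t}
  r — {m,t}
  t — {g,m,r,v}
  v — {t}

Chromatic number:
  lower bound: {m,r,t} mutually conflict ⇒ χ ≥ 3
  assign g→R1 m→R1 r→R2 t→R0 v→R1 — no edge inside a register ⇒ χ ≤ 3
  χ = 3

Answer: 3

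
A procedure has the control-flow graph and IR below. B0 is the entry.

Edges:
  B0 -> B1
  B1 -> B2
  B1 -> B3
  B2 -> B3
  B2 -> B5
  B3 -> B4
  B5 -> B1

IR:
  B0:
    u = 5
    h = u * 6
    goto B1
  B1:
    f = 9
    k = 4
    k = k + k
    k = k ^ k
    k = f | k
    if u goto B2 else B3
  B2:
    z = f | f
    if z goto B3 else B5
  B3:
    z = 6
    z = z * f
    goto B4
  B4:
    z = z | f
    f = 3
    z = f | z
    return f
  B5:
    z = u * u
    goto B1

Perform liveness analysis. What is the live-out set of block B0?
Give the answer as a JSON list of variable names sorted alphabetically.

def/use:
  B0 def {h,u} use ∅
  B1 def {f,k} use {u}
  B2 def {z} use {f}
  B3 def {z} use {f}
  B4 def {f,z} use {f,z}
  B5 def {z} use {u}

Liveness:
  B0: in=∅ out={u}
  B1: in={u} out={f,u}
  B2: in={f,u} out={f,u}
  B3: in={f} out={f,z}
  B4: in={f,z} out=∅
  B5: in={u} out={u}

live-out(B0) = ["u"]

Answer: ["u"]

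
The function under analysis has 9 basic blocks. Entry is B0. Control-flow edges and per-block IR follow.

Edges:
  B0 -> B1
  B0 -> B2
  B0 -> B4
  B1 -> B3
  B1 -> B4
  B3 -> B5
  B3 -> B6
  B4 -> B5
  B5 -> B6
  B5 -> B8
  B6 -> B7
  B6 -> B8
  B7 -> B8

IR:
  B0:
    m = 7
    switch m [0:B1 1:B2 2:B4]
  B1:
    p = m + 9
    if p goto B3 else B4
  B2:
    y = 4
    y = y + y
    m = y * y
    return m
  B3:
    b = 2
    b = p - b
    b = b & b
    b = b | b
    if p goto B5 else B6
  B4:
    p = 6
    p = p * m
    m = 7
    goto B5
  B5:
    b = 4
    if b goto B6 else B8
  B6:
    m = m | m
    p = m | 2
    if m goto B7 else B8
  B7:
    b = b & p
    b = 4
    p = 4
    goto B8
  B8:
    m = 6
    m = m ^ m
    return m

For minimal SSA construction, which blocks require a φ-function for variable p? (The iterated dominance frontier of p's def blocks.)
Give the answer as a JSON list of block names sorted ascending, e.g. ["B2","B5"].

Answer: ["B4", "B5", "B6", "B8"]

Analysis:
idom tree: B1←B0 B2←B0 B3←B1 B4←B0 B5←B0 B6←B0 B7←B6 B8←B0
Join-block Dom:
  B4: preds {B0,B1}: {B0} ∩ {B0,B1} = {B0}; idom=B0
  B5: preds {B3,B4}: {B0,B1,B3} ∩ {B0,B4} = {B0}; idom=B0
  B6: preds {B3,B5}: {B0,B1,B3} ∩ {B0,B5} = {B0}; idom=B0
  B8: preds {B5,B6,B7}: {B0,B5} ∩ {B0,B6} ∩ {B0,B6,B7} = {B0}; idom=B0

DF walk-up:
  join B4 pred B0: · stop@B0
  join B4 pred B1: B1 stop@B0
  join B5 pred B3: B3→B1 stop@B0
  join B5 pred B4: B4 stop@B0
  join B6 pred B3: B3→B1 stop@B0
  join B6 pred B5: B5 stop@B0
  join B8 pred B5: B5 stop@B0
  join B8 pred B6: B6 stop@B0
  join B8 pred B7: B7→B6 stop@B0
  DF(B0)=∅
  DF(B1)={B4,B5,B6}
  DF(B2)=∅
  DF(B3)={B5,B6}
  DF(B4)={B5}
  DF(B5)={B6,B8}
  DF(B6)={B8}
  DF(B7)={B8}
  DF(B8)=∅

φ for p: defs {B1,B4,B6,B7}
  DF⁺ = {B4,B5,B6,B8}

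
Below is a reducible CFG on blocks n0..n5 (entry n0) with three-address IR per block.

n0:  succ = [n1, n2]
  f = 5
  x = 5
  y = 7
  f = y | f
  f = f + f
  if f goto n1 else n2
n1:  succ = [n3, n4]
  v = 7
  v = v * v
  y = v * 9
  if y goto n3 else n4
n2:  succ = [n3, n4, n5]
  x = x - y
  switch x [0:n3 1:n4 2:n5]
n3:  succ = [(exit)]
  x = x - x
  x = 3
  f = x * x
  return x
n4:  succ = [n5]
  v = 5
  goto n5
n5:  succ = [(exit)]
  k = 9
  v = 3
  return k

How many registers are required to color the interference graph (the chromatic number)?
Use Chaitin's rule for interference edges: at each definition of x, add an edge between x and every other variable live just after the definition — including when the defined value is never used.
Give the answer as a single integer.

Answer: 3

Analysis:
Block summaries:
  n0 def {f,x,y} use ∅
  n1 def {v,y} use ∅
  n2 def {x} use {x,y}
  n3 def {f,x} use {x}
  n4 def {v} use ∅
  n5 def {k,v} use ∅

Liveness:
  live n0: ∅→{x,y}
  live n1: {x}→{x}
  live n2: {x,y}→{x}
  live n3: {x}→∅
  live n4: ∅→∅
  live n5: ∅→∅

Interfere edges:
  f↔{x,y}
  k↔{v}
  v↔{k,x}
  x↔{f,v,y}
  y↔{f,x}

Colouring:
  lower bound: {f,x,y} mutually conflict ⇒ χ ≥ 3
  3-colouring: r0={k,x}  r1={f,v}  r2={y}
  χ = 3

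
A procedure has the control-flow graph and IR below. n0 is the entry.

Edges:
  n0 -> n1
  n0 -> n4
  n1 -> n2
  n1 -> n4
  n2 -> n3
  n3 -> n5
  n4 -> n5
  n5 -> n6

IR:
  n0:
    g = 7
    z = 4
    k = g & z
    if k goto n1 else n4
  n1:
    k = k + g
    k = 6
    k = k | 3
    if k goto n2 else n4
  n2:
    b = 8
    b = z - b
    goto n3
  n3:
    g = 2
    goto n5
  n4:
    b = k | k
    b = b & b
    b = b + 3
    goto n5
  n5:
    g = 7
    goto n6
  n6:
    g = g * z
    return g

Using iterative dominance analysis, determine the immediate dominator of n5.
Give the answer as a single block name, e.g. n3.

idom tree: n1←n0 n2←n1 n3←n2 n4←n0 n5←n0 n6←n5
Join-block Dom:
  n4: preds {n0,n1}: {n0} ∩ {n0,n1} = {n0}; idom=n0
  n5: preds {n3,n4}: {n0,n1,n2,n3} ∩ {n0,n4} = {n0}; idom=n0

idom(n5) = n0

Answer: n0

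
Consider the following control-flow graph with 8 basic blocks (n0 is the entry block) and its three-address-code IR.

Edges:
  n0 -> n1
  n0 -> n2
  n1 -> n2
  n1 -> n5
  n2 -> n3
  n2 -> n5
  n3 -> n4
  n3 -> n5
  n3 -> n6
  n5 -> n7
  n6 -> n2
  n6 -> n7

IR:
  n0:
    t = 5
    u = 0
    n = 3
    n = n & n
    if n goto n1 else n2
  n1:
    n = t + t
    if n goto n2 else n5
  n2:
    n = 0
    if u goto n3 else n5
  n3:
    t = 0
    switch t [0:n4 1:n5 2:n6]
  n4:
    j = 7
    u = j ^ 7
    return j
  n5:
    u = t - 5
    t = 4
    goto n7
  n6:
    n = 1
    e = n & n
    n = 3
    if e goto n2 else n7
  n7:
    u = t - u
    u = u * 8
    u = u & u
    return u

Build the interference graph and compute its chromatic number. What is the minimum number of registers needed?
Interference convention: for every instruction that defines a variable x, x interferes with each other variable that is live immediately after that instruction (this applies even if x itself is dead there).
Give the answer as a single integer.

Answer: 4

Analysis:
Per-block:
  n0: def={n,t,u} ue=∅
  n1: def={n} ue={t}
  n2: def={n} ue={u}
  n3: def={t} ue=∅
  n4: def={j,u} ue=∅
  n5: def={t,u} ue={t}
  n6: def={e,n} ue=∅
  n7: def={u} ue={t,u}

Backward fixpoint:
  n0 li=∅ lo={t,u}
  n1 li={t,u} lo={t,u}
  n2 li={t,u} lo={t,u}
  n3 li={u} lo={t,u}
  n4 li=∅ lo=∅
  n5 li={t} lo={t,u}
  n6 li={t,u} lo={t,u}
  n7 li={t,u} lo=∅

Interfere edges:
  e — {n,t,u}
  j — {u}
  n — {e,t,u}
  t — {e,n,u}
  u — {e,j,n,t}

Colouring:
  {e,n,t,u} pairwise interfere (4-clique) ⇒ χ ≥ 4
  4-colouring: r0={u}  r1={e,j}  r2={n}  r3={t}
  χ = 4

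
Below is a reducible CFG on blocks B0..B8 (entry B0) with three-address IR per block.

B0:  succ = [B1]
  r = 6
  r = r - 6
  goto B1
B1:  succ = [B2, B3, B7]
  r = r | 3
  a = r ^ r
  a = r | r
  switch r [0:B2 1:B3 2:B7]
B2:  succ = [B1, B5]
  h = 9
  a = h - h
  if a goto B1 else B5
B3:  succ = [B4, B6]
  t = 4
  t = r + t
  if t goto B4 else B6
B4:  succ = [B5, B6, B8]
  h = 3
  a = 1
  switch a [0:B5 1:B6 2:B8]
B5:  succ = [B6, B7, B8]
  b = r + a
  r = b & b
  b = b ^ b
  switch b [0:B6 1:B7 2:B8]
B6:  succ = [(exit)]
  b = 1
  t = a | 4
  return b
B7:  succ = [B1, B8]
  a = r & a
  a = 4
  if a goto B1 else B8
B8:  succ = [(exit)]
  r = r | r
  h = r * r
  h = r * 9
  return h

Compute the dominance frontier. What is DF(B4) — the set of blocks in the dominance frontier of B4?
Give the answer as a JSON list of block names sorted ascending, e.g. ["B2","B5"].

idom tree: B1←B0 B2←B1 B3←B1 B4←B3 B5←B1 B6←B1 B7←B1 B8←B1
Join-block Dom:
  B1: preds {B0,B2,B7}: {B0} ∩ {B0,B1,B2} ∩ {B0,B1,B7} = {B0}; idom=B0
  B5: preds {B2,B4}: {B0,B1,B2} ∩ {B0,B1,B3,B4} = {B0,B1}; idom=B1
  B6: preds {B3,B4,B5}: {B0,B1,B3} ∩ {B0,B1,B3,B4} ∩ {B0,B1,B5} = {B0,B1}; idom=B1
  B7: preds {B1,B5}: {B0,B1} ∩ {B0,B1,B5} = {B0,B1}; idom=B1
  B8: preds {B4,B5,B7}: {B0,B1,B3,B4} ∩ {B0,B1,B5} ∩ {B0,B1,B7} = {B0,B1}; idom=B1

DF derivation:
  join B1 pred B0: · stop@B0
  join B1 pred B2: B2→B1 stop@B0
  join B1 pred B7: B7→B1 stop@B0
  join B5 pred B2: B2 stop@B1
  join B5 pred B4: B4→B3 stop@B1
  join B6 pred B3: B3 stop@B1
  join B6 pred B4: B4→B3 stop@B1
  join B6 pred B5: B5 stop@B1
  join B7 pred B1: · stop@B1
  join B7 pred B5: B5 stop@B1
  join B8 pred B4: B4→B3 stop@B1
  join B8 pred B5: B5 stop@B1
  join B8 pred B7: B7 stop@B1
  B0 → ∅
  B1 → {B1}
  B2 → {B1,B5}
  B3 → {B5,B6,B8}
  B4 → {B5,B6,B8}
  B5 → {B6,B7,B8}
  B6 → ∅
  B7 → {B1,B8}
  B8 → ∅

DF(B4) = ["B5", "B6", "B8"]

Answer: ["B5", "B6", "B8"]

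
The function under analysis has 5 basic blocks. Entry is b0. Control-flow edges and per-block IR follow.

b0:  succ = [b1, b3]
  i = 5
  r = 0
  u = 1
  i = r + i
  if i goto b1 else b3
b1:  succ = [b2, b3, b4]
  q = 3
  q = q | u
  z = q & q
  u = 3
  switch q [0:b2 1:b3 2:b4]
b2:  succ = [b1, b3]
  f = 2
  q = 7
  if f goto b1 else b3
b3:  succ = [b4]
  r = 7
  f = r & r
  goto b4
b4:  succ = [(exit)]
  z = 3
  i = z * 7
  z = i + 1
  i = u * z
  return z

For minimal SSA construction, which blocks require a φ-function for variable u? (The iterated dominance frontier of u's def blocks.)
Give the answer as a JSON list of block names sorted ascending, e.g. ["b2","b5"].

idom tree: b1←b0 b2←b1 b3←b0 b4←b0
Dom at joins:
  b1: preds {b0,b2}: {b0} ∩ {b0,b1,b2} = {b0}; idom=b0
  b3: preds {b0,b1,b2}: {b0} ∩ {b0,b1} ∩ {b0,b1,b2} = {b0}; idom=b0
  b4: preds {b1,b3}: {b0,b1} ∩ {b0,b3} = {b0}; idom=b0

DF walk-up:
  join b1 pred b0: · stop@b0
  join b1 pred b2: b2→b1 stop@b0
  join b3 pred b0: · stop@b0
  join b3 pred b1: b1 stop@b0
  join b3 pred b2: b2→b1 stop@b0
  join b4 pred b1: b1 stop@b0
  join b4 pred b3: b3 stop@b0
  b0: DF=∅
  b1: DF={b1,b3,b4}
  b2: DF={b1,b3}
  b3: DF={b4}
  b4: DF=∅

φ for u: defs {b0,b1}
  DF⁺ = {b1,b3,b4}

Answer: ["b1", "b3", "b4"]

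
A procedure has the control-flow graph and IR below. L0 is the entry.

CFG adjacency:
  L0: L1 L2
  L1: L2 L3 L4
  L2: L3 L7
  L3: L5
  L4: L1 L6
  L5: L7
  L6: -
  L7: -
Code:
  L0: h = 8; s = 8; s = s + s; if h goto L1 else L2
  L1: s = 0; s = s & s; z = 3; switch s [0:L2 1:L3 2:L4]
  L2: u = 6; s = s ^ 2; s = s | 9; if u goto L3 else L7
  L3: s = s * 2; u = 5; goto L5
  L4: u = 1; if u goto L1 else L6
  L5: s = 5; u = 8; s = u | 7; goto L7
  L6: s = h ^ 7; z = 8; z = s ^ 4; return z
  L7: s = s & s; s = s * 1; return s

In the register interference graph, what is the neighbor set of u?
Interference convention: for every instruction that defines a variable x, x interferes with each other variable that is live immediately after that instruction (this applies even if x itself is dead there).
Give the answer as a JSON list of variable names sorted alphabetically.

Answer: ["h", "s"]

Working:
Block summaries:
  L0: def={h,s} ue=∅
  L1: def={s,z} ue=∅
  L2: def={s,u} ue={s}
  L3: def={s,u} ue={s}
  L4: def={u} ue=∅
  L5: def={s,u} ue=∅
  L6: def={s,z} ue={h}
  L7: def={s} ue={s}

Backward fixpoint:
  L0 li=∅ lo={h,s}
  L1 li={h} lo={h,s}
  L2 li={s} lo={s}
  L3 li={s} lo=∅
  L4 li={h} lo={h}
  L5 li=∅ lo={s}
  L6 li={h} lo=∅
  L7 li={s} lo=∅

Interference:
  h: {s,u,z}
  s: {h,u,z}
  u: {h,s}
  z: {h,s}

N(u) = ["h", "s"]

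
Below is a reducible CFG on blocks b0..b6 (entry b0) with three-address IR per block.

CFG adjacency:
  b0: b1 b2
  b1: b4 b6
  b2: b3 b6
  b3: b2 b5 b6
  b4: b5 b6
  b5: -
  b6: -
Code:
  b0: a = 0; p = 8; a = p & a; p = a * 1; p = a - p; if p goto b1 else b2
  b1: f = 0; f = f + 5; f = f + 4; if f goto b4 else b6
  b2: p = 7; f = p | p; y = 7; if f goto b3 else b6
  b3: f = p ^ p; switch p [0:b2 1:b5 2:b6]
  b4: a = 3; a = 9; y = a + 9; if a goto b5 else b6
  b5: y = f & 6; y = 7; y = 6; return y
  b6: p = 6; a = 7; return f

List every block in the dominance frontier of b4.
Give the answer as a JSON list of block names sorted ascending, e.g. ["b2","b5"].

Answer: ["b5", "b6"]

Derivation:
idom tree: b1←b0 b2←b0 b3←b2 b4←b1 b5←b0 b6←b0
Join-block Dom:
  b2: preds {b0,b3}: {b0} ∩ {b0,b2,b3} = {b0}; idom=b0
  b5: preds {b3,b4}: {b0,b2,b3} ∩ {b0,b1,b4} = {b0}; idom=b0
  b6: preds {b1,b2,b3,b4}: {b0,b1} ∩ {b0,b2} ∩ {b0,b2,b3} ∩ {b0,b1,b4} = {b0}; idom=b0

Frontier:
  b2←b0: walk · to b0
  b2←b3: walk b3→b2 to b0
  b5←b3: walk b3→b2 to b0
  b5←b4: walk b4→b1 to b0
  b6←b1: walk b1 to b0
  b6←b2: walk b2 to b0
  b6←b3: walk b3→b2 to b0
  b6←b4: walk b4→b1 to b0
  b0 → ∅
  b1 → {b5,b6}
  b2 → {b2,b5,b6}
  b3 → {b2,b5,b6}
  b4 → {b5,b6}
  b5 → ∅
  b6 → ∅

DF(b4) = ["b5", "b6"]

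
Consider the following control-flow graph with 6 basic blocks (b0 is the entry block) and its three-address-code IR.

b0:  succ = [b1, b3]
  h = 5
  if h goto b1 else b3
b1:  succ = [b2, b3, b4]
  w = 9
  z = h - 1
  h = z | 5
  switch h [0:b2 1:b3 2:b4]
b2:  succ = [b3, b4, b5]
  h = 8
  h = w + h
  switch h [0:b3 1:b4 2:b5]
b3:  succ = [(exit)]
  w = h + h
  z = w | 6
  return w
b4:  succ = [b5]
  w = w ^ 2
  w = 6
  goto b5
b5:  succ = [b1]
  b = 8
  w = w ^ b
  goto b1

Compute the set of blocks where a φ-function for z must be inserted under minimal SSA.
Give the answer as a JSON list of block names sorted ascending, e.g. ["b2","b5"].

idom tree: b1←b0 b2←b1 b3←b0 b4←b1 b5←b1
Join-block Dom:
  b1: preds {b0,b5}: {b0} ∩ {b0,b1,b5} = {b0}; idom=b0
  b3: preds {b0,b1,b2}: {b0} ∩ {b0,b1} ∩ {b0,b1,b2} = {b0}; idom=b0
  b4: preds {b1,b2}: {b0,b1} ∩ {b0,b1,b2} = {b0,b1}; idom=b1
  b5: preds {b2,b4}: {b0,b1,b2} ∩ {b0,b1,b4} = {b0,b1}; idom=b1

DF walk-up:
  b1←b0: walk · to b0
  b1←b5: walk b5→b1 to b0
  b3←b0: walk · to b0
  b3←b1: walk b1 to b0
  b3←b2: walk b2→b1 to b0
  b4←b1: walk · to b1
  b4←b2: walk b2 to b1
  b5←b2: walk b2 to b1
  b5←b4: walk b4 to b1
  b0: DF=∅
  b1: DF={b1,b3}
  b2: DF={b3,b4,b5}
  b3: DF=∅
  b4: DF={b5}
  b5: DF={b1}

φ for z: defs {b1,b3}
  DF⁺ = {b1,b3}

Answer: ["b1", "b3"]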